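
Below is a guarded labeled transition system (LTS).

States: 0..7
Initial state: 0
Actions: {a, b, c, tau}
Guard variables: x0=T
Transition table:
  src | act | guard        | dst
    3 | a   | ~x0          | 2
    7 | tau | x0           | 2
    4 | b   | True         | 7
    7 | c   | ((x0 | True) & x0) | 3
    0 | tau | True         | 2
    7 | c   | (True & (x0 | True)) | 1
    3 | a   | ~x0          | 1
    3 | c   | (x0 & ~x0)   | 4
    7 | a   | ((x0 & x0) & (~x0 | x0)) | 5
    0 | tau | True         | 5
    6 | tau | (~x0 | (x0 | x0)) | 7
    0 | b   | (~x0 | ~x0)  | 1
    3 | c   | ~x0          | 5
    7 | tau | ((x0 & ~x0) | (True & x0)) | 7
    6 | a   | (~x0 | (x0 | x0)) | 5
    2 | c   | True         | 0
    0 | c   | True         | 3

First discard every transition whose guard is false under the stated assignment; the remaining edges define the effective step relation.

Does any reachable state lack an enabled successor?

R = {0,2,3,5}
  0: c→3  tau→2  tau→5  [3 out]
  2: c→0  [1 out]
  3: ∅  [no exit]
  5: ∅  [no exit]
witness 3: c

Answer: DEADLOCK at state 3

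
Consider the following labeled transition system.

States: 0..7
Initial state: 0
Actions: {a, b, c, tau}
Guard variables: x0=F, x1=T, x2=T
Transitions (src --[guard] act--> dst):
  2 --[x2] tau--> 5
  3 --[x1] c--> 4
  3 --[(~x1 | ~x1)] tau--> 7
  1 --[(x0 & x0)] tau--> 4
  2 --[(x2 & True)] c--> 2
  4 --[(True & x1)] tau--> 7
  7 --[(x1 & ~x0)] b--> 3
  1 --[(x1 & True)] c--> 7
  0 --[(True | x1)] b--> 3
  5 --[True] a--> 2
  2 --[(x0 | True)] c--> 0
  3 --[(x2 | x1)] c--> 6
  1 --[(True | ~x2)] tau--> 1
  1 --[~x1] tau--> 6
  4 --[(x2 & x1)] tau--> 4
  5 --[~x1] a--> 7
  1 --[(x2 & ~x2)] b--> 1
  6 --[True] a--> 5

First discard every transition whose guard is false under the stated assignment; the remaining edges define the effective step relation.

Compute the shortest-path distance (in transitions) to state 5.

Answer: 3

Working:
BFS to 5:
  L0 = {0}
  L1 = {3}
  L2 = {4,6}
  L3 = {5,7}
first hit 5 at d=3 via b·c·a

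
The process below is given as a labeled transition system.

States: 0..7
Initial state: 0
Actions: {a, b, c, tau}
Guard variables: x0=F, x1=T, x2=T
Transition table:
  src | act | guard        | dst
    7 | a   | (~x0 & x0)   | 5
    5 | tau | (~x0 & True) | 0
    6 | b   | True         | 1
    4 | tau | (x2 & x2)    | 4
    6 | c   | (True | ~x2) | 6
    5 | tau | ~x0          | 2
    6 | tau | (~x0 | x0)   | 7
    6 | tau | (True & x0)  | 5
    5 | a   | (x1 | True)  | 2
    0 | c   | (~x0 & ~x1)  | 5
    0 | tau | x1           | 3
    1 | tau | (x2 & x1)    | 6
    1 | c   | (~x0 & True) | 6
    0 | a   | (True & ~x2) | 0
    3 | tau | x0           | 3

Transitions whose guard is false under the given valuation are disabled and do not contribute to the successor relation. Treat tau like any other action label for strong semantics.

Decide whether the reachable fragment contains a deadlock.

R = {0,3}
  0: tau→3  [deg 1]
  3: ∅  [no exit]
Path to 3: tau

Answer: DEADLOCK at state 3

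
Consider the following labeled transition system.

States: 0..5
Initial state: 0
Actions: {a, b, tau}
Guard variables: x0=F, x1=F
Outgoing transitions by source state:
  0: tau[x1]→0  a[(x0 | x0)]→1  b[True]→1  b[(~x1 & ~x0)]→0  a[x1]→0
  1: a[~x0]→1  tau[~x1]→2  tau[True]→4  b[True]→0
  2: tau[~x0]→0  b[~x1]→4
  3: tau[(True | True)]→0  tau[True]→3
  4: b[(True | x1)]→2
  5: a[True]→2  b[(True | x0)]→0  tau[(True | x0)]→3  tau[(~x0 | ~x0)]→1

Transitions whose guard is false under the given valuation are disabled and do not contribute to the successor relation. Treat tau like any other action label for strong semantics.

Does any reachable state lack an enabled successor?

Answer: DEADLOCK-FREE

Trace:
Reach set: {0,1,2,4}
  0: b→0  b→1  [2 exit(s)]
  1: a→1  b→0  tau→2  tau→4  [4 exit(s)]
  2: b→4  tau→0  [2 exit(s)]
  4: b→2  [1 exit(s)]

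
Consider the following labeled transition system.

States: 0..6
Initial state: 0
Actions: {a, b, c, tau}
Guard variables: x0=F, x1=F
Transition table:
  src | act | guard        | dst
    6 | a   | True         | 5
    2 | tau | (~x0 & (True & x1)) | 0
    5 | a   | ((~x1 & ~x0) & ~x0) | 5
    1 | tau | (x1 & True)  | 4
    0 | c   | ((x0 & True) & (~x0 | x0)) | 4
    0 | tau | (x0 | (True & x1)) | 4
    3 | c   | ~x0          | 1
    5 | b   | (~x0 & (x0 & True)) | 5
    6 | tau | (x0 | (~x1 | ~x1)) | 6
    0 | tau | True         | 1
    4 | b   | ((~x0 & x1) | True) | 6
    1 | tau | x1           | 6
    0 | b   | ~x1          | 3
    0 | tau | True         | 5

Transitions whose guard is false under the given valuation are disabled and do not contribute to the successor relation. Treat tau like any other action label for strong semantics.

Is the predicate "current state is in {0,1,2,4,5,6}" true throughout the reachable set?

Answer: INVARIANT VIOLATED at state 3

Trace:
Inv-set: {0,1,2,4,5,6}
Reach set: {0,1,3,5}
  0: ok
  1: ok
  3: VIOLATES
  5: ok
counterexample path to 3: b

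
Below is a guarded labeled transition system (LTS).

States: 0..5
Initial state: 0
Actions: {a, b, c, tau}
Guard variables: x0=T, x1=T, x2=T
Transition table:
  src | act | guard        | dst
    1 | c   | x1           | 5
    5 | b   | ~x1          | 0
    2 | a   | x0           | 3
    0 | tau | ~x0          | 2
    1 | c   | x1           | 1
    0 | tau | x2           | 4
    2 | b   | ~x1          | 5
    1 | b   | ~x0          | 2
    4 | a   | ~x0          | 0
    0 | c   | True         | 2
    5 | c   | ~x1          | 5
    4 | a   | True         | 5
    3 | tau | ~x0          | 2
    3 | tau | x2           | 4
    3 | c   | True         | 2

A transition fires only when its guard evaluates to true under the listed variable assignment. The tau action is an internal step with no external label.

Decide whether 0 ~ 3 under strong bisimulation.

Bisimulation quotient by refinement:
  P[0] = {{0,1,2,3,4,5}}
  P[1] = {{0,3},{1},{2,4},{5}}
  P[2] = {{0,3},{1},{2},{4},{5}}
Fixed point at round 3; 5 class(es).
class of 0: {0,3}; class of 3: {0,3}

Answer: BISIMILAR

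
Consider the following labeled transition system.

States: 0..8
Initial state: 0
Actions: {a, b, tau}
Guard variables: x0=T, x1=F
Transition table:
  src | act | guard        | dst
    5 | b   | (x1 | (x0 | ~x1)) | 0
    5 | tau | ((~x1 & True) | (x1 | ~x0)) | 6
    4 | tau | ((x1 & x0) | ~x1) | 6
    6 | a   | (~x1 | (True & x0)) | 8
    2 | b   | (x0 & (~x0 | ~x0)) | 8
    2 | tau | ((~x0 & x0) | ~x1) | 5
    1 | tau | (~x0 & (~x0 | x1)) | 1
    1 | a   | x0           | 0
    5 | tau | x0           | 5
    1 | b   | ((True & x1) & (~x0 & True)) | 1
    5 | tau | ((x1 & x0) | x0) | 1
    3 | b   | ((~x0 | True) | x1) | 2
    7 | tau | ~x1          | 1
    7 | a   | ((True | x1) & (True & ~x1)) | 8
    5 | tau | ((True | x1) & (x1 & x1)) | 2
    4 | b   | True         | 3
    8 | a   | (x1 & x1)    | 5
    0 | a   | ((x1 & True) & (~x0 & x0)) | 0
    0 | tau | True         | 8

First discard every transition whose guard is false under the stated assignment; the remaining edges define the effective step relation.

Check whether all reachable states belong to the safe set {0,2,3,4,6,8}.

Answer: INVARIANT HOLDS

Working:
Allowed set {0,2,3,4,6,8}
R = {0,8}
  0: ok
  8: ok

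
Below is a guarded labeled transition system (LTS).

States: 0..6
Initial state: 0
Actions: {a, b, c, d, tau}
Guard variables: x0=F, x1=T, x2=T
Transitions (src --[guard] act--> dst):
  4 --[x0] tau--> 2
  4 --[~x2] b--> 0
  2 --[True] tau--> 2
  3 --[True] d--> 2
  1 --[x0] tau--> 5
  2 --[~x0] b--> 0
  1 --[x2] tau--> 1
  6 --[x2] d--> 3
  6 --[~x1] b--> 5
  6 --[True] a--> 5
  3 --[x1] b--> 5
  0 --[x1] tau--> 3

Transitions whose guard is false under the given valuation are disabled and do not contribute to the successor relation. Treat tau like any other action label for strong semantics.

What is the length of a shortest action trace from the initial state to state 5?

Breadth-first toward 5:
  Layer 0: {0}
  Layer 1: {3}
  Layer 2: {2,5}
5 enters at depth 2; path tau·b

Answer: 2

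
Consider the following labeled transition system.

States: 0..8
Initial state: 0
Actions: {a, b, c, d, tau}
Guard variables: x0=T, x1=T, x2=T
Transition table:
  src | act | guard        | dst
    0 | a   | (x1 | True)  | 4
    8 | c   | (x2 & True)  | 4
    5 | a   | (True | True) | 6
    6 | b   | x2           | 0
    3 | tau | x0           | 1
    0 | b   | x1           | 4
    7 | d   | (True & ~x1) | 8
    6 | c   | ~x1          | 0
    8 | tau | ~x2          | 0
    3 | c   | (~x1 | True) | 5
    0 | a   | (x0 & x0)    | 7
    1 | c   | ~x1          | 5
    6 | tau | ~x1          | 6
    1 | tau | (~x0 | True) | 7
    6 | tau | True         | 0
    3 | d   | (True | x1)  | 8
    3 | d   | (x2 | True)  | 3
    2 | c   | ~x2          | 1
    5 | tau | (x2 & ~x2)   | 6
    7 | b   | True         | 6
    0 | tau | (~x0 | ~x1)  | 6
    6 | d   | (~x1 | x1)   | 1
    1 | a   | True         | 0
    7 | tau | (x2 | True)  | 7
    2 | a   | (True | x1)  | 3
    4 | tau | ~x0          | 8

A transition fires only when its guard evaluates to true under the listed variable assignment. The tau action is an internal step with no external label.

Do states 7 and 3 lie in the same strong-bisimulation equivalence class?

Answer: NOT BISIMILAR

Analysis:
Bisimulation quotient by refinement:
  round 0: {{0,1,2,3,4,5,6,7,8}}
  round 1: {{0},{1},{2,5},{3},{4},{6},{7},{8}}
  round 2: {{0},{1},{2},{3},{4},{5},{6},{7},{8}}
9 equivalence class(es) (converged in 3)
[7]={7}  [3]={3}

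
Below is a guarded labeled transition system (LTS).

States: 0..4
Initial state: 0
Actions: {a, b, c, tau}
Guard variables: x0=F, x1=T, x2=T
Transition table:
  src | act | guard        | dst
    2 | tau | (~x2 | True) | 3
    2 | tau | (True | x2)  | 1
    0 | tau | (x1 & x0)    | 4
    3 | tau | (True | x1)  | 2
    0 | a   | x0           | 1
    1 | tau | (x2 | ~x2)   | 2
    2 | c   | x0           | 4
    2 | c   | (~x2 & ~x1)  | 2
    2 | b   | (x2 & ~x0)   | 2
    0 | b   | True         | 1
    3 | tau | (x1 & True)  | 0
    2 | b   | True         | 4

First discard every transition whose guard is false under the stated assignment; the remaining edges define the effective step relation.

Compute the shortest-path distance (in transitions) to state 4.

BFS to 4:
  Layer 0: {0}
  Layer 1: {1}
  Layer 2: {2}
  Layer 3: {3,4}
4 enters at depth 3; path b·tau·b

Answer: 3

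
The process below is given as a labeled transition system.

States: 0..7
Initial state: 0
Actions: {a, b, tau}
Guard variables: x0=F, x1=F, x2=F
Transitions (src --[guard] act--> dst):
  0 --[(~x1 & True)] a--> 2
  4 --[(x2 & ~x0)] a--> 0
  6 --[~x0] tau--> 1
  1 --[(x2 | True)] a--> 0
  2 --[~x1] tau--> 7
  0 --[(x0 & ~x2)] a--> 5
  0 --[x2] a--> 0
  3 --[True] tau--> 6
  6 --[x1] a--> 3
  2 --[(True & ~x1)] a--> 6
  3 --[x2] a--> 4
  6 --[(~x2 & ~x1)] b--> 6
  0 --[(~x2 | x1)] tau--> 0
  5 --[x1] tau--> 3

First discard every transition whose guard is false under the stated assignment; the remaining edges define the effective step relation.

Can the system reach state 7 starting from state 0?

Answer: REACHABLE

Analysis:
8 transition(s) survive guard evaluation.
Layer 0: {0}
Layer 1: {2}  now seen {0,2}
Layer 2: {6,7}  now seen {0,2,6,7}
Layer 3: {1}  now seen {0,1,2,6,7}
Reachable = {0,1,2,6,7}
trace reaching 7: a·tau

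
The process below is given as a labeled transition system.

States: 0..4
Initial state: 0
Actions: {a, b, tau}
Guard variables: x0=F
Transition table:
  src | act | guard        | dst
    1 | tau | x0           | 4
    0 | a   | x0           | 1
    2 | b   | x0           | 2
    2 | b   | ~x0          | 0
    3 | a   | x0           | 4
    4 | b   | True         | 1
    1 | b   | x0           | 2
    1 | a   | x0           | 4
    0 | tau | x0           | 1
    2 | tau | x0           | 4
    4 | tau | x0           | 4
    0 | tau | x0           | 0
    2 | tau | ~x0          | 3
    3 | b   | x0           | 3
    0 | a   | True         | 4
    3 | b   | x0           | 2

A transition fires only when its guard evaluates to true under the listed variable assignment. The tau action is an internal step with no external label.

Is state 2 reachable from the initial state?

Answer: UNREACHABLE

Analysis:
After dropping false guards: 4 live edges.
depth 0: {0}
depth 1: {4}  cumulative {0,4}
depth 2: {1}  cumulative {0,1,4}
Reachable = {0,1,4}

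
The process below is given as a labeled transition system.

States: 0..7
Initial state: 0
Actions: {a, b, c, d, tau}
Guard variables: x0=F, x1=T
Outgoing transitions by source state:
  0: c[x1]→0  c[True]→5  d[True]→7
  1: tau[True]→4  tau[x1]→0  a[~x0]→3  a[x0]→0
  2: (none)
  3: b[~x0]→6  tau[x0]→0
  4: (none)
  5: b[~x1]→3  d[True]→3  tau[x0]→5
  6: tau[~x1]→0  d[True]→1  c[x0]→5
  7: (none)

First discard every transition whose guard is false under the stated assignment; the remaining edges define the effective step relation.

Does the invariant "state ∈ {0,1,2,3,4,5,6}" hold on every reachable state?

Safe = {0,1,2,3,4,5,6}
R = {0,1,3,4,5,6,7}
  0: safe
  1: safe
  3: safe
  4: safe
  5: safe
  6: safe
  7: ✗ unsafe
reach 7 via d — violates

Answer: INVARIANT VIOLATED at state 7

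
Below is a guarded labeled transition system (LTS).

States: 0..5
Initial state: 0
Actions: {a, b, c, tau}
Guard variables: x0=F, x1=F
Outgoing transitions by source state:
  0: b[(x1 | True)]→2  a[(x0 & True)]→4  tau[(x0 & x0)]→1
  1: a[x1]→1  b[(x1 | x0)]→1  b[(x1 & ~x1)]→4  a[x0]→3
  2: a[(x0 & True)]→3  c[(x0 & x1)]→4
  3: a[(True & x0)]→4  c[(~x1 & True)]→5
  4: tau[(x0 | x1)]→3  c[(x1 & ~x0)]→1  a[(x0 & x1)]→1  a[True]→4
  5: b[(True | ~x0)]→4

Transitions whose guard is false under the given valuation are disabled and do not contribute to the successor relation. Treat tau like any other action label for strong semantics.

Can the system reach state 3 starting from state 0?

Guard filter leaves 4 enabled edge(s).
Layer 0: {0}
Layer 1: {2}  now seen {0,2}
Reach set: {0,2}

Answer: UNREACHABLE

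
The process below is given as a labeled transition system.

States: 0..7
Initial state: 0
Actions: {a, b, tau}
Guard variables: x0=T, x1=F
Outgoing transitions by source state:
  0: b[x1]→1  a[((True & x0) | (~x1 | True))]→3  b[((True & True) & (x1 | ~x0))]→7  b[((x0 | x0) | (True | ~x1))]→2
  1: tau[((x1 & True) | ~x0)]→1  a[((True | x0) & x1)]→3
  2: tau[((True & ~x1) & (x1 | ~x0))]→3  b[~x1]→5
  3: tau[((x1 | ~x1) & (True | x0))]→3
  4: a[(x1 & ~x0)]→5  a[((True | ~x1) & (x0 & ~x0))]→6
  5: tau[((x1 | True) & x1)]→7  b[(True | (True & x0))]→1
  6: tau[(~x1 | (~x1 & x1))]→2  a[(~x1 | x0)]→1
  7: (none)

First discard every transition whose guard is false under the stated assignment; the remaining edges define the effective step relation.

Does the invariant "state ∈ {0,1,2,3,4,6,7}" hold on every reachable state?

Answer: INVARIANT VIOLATED at state 5

Working:
Safe = {0,1,2,3,4,6,7}
Reach set: {0,1,2,3,5}
  0: safe
  1: safe
  2: safe
  3: safe
  5: outside
reach 5 via b·b — violates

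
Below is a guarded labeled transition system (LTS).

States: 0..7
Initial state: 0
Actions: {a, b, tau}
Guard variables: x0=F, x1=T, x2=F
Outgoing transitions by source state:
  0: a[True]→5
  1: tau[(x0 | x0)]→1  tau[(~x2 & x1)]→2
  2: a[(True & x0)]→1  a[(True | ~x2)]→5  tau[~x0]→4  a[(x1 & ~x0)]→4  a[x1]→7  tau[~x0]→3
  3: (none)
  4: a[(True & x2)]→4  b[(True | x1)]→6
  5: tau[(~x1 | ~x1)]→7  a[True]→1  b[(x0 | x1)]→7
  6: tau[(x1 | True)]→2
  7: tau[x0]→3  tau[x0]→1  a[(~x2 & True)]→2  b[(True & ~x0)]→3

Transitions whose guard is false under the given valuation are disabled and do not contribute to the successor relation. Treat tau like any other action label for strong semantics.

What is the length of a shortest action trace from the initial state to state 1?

Layered search for 1:
  Layer 0: {0}
  Layer 1: {5}
  Layer 2: {1,7}
first hit 1 at d=2 via a·a

Answer: 2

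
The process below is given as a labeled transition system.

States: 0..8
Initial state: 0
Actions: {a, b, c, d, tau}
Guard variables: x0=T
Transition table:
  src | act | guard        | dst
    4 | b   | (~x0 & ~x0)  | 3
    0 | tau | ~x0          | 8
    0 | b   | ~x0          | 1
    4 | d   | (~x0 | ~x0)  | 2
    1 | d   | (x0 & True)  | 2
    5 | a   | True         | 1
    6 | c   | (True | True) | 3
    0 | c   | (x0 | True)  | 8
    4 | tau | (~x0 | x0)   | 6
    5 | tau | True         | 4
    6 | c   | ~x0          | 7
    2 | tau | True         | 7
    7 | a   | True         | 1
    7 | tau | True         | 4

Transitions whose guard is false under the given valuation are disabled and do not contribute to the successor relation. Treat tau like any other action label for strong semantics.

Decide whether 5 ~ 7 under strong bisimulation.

Answer: BISIMILAR

Working:
Bisimulation quotient by refinement:
  π0 = {{0,1,2,3,4,5,6,7,8}}
  π1 = {{0,6},{1},{2,4},{3,8},{5,7}}
  π2 = {{0,6},{1},{2},{3,8},{4},{5,7}}
Fixed point at round 3; 6 class(es).
5∈{5,7}, 7∈{5,7}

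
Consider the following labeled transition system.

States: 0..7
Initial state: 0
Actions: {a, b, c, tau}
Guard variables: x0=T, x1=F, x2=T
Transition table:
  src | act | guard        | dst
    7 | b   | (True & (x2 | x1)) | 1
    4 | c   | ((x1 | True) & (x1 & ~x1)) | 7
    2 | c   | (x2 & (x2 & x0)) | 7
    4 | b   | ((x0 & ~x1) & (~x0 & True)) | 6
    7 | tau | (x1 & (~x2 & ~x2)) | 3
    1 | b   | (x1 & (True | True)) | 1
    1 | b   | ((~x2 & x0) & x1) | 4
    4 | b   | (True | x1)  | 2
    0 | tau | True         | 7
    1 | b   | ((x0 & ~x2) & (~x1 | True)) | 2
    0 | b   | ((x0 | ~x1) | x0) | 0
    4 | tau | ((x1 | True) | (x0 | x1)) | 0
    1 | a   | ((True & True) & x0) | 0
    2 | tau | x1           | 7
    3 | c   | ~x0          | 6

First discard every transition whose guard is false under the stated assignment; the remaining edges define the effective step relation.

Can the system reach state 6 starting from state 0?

7 transition(s) survive guard evaluation.
depth 0: {0}
depth 1: {7}  now seen {0,7}
depth 2: {1}  now seen {0,1,7}
Reachable = {0,1,7}

Answer: UNREACHABLE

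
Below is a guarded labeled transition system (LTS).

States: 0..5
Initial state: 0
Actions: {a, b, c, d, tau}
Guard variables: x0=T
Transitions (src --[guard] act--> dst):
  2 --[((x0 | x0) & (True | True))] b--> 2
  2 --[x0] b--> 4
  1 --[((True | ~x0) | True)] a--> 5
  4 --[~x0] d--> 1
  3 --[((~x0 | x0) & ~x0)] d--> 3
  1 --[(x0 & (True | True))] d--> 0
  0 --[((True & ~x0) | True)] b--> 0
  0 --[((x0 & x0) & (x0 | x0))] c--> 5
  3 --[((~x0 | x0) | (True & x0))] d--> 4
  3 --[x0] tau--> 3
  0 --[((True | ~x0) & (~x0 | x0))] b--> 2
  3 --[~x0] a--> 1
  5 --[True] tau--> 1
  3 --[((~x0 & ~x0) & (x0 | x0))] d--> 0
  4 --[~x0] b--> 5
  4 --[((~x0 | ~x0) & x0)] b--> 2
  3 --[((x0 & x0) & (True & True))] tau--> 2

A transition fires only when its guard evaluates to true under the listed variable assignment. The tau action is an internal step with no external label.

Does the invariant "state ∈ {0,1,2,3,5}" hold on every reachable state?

Allowed set {0,1,2,3,5}
Reach set: {0,1,2,4,5}
  0: ✓
  1: ✓
  2: ✓
  4: ✗ unsafe
  5: ✓
counterexample path to 4: b·b

Answer: INVARIANT VIOLATED at state 4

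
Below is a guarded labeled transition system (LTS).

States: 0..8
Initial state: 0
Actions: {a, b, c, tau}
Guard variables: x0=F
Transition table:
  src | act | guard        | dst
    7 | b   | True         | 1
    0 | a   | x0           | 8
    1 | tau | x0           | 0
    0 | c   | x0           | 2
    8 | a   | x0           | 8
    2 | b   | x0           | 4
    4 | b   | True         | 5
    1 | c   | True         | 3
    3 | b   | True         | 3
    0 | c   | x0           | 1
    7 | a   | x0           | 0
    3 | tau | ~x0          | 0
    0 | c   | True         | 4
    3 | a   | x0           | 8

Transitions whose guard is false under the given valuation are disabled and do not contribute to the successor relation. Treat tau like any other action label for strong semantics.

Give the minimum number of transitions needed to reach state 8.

Answer: UNREACHABLE

Working:
Layered search for 8:
  Layer 0: {0}
  Layer 1: {4}
  Layer 2: {5}
8 never appears.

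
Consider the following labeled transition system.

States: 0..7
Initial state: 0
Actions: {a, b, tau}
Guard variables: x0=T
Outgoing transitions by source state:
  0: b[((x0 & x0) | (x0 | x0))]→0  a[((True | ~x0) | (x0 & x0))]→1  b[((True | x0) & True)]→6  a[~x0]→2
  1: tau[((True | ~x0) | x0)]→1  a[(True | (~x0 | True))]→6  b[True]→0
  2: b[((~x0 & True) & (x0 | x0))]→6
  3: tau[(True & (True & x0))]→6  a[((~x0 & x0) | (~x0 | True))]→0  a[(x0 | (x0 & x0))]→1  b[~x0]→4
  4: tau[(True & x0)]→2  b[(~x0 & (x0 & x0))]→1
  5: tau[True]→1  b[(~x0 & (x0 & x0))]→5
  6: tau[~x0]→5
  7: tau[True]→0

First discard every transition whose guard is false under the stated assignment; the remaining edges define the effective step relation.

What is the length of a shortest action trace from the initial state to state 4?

Answer: UNREACHABLE

Trace:
Layered search for 4:
  depth 0: {0}
  depth 1: {1,6}
4 never appears.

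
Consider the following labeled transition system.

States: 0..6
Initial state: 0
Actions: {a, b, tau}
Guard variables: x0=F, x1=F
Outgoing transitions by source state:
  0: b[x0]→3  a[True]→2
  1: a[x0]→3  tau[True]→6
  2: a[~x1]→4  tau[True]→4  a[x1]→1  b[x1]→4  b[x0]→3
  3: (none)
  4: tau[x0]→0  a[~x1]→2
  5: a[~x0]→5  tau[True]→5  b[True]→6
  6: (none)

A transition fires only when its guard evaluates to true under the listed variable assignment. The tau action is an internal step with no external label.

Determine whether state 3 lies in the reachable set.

Answer: UNREACHABLE

Trace:
After dropping false guards: 8 live edges.
Layer 0: {0}
Layer 1: {2}  total {0,2}
Layer 2: {4}  total {0,2,4}
Reachable = {0,2,4}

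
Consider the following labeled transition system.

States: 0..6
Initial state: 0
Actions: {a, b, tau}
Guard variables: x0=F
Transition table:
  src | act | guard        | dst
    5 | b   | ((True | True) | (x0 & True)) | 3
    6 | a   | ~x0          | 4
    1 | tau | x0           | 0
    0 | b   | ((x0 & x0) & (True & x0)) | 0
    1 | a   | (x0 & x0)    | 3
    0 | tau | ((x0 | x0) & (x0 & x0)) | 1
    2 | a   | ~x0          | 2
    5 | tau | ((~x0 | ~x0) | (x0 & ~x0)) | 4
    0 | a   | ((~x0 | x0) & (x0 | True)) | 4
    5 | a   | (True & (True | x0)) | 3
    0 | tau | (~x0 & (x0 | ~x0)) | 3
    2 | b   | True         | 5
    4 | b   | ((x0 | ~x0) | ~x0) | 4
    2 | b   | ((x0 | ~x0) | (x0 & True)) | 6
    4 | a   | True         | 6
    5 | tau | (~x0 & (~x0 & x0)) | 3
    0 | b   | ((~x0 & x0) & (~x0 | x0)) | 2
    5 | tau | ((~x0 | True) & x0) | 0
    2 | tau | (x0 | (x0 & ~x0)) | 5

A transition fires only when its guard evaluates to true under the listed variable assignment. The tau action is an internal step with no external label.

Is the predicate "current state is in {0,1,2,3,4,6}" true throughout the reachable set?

Answer: INVARIANT HOLDS

Working:
Inv-set: {0,1,2,3,4,6}
Reachable = {0,3,4,6}
  0: ok
  3: ok
  4: ok
  6: ok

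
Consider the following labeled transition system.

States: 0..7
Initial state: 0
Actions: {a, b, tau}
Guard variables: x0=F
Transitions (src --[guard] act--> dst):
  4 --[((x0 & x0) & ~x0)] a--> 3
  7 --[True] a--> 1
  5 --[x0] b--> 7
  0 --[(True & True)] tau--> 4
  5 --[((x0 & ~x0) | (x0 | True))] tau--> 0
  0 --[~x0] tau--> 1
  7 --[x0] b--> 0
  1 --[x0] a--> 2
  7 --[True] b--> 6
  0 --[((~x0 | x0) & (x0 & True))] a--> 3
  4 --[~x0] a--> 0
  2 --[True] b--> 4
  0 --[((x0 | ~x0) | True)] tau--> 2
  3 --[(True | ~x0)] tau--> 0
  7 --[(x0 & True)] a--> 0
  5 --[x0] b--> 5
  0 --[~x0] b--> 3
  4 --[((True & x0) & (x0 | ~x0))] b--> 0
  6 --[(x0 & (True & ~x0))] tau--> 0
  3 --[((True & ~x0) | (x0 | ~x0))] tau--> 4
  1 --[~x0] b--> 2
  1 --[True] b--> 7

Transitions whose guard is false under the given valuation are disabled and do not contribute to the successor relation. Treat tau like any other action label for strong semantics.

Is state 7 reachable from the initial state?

Answer: REACHABLE

Trace:
Guard filter leaves 13 enabled edge(s).
Layer 0: {0}
Layer 1: {1,2,3,4}  now seen {0,1,2,3,4}
Layer 2: {7}  now seen {0,1,2,3,4,7}
Layer 3: {6}  now seen {0,1,2,3,4,6,7}
Reach set: {0,1,2,3,4,6,7}
trace reaching 7: tau·b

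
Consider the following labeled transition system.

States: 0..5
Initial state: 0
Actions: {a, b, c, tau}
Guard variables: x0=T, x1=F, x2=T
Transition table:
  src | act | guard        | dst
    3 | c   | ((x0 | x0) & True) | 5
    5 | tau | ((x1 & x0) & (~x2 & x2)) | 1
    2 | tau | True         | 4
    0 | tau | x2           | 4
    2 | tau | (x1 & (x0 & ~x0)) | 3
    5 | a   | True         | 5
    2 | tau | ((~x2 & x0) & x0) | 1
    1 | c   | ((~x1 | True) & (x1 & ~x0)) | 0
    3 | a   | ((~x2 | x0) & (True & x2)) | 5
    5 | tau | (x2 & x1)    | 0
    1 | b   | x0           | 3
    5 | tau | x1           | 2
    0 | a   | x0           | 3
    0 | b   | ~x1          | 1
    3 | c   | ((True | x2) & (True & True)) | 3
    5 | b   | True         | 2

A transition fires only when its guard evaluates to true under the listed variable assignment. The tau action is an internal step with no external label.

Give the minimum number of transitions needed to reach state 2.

Answer: 3

Working:
Breadth-first toward 2:
  Layer 0: {0}
  Layer 1: {1,3,4}
  Layer 2: {5}
  Layer 3: {2}
first hit 2 at d=3 via a·a·b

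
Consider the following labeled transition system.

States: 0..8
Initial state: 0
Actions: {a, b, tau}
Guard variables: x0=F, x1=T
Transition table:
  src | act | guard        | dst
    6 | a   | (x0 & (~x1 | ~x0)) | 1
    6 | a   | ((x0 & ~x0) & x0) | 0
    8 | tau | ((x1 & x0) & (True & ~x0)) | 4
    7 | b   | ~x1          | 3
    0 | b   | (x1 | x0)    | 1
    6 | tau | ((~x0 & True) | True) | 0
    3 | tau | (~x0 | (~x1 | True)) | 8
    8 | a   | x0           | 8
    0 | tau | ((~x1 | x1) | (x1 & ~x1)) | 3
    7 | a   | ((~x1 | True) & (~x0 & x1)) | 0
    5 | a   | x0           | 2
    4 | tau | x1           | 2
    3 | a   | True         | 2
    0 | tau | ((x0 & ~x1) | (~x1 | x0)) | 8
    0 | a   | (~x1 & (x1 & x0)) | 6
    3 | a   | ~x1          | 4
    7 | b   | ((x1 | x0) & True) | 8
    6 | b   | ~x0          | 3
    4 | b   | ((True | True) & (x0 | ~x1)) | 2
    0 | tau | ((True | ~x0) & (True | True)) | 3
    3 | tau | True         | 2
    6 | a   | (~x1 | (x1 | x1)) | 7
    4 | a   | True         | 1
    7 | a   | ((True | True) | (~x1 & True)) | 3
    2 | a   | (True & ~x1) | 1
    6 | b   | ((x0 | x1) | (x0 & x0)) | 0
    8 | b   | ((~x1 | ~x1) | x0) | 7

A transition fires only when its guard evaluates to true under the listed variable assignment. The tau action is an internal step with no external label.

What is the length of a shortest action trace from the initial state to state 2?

BFS to 2:
  depth 0: {0}
  depth 1: {1,3}
  depth 2: {2,8}
2 enters at depth 2; path tau·a

Answer: 2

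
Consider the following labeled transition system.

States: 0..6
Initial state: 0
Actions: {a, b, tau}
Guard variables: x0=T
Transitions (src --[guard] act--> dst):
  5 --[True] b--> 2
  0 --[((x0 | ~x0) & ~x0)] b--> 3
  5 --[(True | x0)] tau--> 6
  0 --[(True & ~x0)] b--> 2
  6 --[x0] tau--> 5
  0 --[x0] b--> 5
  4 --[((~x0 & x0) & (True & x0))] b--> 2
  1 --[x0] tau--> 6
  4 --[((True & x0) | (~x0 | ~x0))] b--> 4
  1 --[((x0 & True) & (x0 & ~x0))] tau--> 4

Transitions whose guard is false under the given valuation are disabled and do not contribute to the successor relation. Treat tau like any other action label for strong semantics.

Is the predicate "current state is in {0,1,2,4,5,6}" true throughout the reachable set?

Allowed set {0,1,2,4,5,6}
R = {0,2,5,6}
  0: safe
  2: safe
  5: safe
  6: safe

Answer: INVARIANT HOLDS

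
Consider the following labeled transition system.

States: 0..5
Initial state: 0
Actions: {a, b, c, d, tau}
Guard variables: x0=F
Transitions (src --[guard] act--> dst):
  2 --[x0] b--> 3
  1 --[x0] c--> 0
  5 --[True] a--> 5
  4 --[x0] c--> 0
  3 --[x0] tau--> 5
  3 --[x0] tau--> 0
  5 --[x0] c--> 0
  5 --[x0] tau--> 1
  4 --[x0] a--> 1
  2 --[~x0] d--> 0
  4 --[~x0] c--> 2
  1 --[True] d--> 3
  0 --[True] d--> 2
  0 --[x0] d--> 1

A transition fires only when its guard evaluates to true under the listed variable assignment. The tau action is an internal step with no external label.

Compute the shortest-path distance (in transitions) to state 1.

Answer: UNREACHABLE

Trace:
BFS to 1:
  depth 0: {0}
  depth 1: {2}
1 never appears.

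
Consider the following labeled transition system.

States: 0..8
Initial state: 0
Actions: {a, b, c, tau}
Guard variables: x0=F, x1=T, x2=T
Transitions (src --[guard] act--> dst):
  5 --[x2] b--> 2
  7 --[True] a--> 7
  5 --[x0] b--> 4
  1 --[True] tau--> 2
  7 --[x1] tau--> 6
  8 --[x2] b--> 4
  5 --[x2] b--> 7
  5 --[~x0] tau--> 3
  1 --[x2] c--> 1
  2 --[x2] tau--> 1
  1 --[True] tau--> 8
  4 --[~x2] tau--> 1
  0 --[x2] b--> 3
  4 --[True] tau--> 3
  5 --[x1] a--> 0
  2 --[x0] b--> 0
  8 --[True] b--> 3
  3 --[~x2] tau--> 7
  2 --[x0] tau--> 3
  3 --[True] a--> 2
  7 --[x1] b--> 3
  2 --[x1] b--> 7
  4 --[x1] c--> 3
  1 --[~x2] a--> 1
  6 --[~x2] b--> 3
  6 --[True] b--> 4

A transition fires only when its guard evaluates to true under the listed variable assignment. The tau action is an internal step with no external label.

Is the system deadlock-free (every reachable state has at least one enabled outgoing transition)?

Answer: DEADLOCK-FREE

Analysis:
Reach set: {0,1,2,3,4,6,7,8}
  0: b→3  [1 out]
  1: c→1  tau→2  tau→8  [3 out]
  2: b→7  tau→1  [2 out]
  3: a→2  [1 out]
  4: c→3  tau→3  [2 out]
  6: b→4  [1 out]
  7: a→7  b→3  tau→6  [3 out]
  8: b→3  b→4  [2 out]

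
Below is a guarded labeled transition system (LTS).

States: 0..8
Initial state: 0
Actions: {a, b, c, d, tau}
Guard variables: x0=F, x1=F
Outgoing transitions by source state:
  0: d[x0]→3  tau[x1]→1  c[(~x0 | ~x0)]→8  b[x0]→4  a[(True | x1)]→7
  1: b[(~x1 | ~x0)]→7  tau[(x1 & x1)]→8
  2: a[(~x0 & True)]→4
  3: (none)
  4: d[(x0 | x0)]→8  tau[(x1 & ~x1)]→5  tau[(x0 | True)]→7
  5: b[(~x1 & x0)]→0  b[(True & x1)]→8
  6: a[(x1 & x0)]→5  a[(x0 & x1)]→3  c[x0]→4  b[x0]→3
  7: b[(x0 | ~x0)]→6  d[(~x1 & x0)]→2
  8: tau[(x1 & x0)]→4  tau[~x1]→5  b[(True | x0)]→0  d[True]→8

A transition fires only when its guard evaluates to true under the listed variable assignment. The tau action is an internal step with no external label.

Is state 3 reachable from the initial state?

Answer: UNREACHABLE

Analysis:
9 transition(s) survive guard evaluation.
Layer 0: {0}
Layer 1: {7,8}  total {0,7,8}
Layer 2: {5,6}  total {0,5,6,7,8}
Reach set: {0,5,6,7,8}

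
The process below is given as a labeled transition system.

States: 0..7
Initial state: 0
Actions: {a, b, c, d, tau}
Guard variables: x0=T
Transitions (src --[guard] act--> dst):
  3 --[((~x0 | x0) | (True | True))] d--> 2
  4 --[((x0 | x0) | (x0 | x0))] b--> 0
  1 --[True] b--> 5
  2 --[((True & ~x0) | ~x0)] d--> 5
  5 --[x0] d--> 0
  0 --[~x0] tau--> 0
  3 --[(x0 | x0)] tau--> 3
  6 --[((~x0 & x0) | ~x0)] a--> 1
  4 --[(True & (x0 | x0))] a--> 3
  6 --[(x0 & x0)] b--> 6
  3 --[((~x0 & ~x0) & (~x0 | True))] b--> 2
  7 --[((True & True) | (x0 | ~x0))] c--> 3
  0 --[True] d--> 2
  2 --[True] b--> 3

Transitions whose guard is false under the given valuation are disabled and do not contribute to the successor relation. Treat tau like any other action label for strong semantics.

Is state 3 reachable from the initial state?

Answer: REACHABLE

Trace:
10 transition(s) survive guard evaluation.
depth 0: {0}
depth 1: {2}  total {0,2}
depth 2: {3}  total {0,2,3}
Reach set: {0,2,3}
witness 3: d·b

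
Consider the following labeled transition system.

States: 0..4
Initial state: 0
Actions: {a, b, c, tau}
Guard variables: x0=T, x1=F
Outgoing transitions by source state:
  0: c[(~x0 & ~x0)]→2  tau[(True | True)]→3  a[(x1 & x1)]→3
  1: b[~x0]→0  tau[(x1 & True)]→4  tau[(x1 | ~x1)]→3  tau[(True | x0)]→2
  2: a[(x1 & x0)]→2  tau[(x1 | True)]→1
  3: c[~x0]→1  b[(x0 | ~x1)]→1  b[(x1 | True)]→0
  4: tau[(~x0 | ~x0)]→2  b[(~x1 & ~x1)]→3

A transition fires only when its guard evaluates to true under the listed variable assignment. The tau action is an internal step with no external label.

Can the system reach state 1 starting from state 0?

Guard filter leaves 7 enabled edge(s).
Layer 0: {0}
Layer 1: {3}  total {0,3}
Layer 2: {1}  total {0,1,3}
Layer 3: {2}  total {0,1,2,3}
Reachable = {0,1,2,3}
Path to 1: tau·b

Answer: REACHABLE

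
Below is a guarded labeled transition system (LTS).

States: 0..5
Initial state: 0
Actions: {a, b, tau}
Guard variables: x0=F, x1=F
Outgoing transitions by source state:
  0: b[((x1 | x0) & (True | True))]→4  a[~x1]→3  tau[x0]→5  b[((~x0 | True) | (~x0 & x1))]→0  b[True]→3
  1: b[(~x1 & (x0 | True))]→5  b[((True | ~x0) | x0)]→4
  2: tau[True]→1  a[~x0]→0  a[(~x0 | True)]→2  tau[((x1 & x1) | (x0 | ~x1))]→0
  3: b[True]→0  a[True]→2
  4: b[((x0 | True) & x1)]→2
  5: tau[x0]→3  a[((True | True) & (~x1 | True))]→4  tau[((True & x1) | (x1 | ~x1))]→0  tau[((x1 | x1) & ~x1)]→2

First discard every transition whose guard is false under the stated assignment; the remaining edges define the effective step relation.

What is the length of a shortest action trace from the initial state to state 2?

Layered search for 2:
  L0 = {0}
  L1 = {3}
  L2 = {2}
2 enters at depth 2; path a·a

Answer: 2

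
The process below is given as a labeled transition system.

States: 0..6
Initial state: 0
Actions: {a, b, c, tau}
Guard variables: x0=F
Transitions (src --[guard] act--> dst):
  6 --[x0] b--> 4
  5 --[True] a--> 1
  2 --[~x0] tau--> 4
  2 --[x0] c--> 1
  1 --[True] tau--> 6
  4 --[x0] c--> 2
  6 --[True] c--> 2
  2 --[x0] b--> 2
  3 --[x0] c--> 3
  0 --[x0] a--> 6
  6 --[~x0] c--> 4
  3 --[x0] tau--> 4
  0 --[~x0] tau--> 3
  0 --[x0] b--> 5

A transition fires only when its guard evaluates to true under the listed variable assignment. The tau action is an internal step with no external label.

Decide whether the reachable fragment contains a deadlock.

Answer: DEADLOCK at state 3

Working:
R = {0,3}
  0: tau→3  [1 exit(s)]
  3: ∅  [no exit]
trace reaching 3: tau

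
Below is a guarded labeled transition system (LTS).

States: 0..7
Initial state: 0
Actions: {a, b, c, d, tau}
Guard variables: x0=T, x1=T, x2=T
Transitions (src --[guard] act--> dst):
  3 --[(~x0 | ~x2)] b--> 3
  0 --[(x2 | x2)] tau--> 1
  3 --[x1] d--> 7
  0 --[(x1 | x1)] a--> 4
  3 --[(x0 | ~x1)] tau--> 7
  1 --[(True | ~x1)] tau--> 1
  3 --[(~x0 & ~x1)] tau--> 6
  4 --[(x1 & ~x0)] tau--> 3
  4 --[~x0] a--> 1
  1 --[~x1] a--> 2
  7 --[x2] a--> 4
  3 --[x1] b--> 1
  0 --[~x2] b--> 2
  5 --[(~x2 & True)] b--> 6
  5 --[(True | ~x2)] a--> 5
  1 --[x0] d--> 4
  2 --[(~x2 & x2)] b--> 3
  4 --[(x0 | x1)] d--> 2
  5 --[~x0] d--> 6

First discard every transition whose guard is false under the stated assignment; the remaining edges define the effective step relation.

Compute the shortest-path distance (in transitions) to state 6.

Answer: UNREACHABLE

Trace:
Layered search for 6:
  L0 = {0}
  L1 = {1,4}
  L2 = {2}
6 never appears.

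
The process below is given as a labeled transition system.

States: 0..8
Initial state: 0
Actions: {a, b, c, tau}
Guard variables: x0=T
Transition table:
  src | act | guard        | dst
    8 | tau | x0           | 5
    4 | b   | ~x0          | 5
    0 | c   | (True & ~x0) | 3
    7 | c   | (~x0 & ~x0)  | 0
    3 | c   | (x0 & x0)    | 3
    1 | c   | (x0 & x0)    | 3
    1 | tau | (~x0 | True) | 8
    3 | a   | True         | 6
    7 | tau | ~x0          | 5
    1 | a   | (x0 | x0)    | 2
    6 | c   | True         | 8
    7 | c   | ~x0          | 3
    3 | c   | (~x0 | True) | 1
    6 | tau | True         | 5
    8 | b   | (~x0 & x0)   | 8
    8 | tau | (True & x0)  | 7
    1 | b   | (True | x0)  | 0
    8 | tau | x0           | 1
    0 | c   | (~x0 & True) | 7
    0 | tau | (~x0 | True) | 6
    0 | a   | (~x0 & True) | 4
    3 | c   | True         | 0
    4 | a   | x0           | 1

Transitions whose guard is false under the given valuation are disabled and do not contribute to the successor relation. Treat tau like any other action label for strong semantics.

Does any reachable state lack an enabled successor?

Reach set: {0,1,2,3,5,6,7,8}
  0: tau→6  [1 exit(s)]
  1: a→2  b→0  c→3  tau→8  [4 exit(s)]
  2: ∅  [no exit]
  3: a→6  c→0  c→1  c→3  [4 exit(s)]
  5: ∅  [no exit]
  6: c→8  tau→5  [2 exit(s)]
  7: ∅  [no exit]
  8: tau→1  tau→5  tau→7  [3 exit(s)]
Path to 2: tau·c·tau·a

Answer: DEADLOCK at state 2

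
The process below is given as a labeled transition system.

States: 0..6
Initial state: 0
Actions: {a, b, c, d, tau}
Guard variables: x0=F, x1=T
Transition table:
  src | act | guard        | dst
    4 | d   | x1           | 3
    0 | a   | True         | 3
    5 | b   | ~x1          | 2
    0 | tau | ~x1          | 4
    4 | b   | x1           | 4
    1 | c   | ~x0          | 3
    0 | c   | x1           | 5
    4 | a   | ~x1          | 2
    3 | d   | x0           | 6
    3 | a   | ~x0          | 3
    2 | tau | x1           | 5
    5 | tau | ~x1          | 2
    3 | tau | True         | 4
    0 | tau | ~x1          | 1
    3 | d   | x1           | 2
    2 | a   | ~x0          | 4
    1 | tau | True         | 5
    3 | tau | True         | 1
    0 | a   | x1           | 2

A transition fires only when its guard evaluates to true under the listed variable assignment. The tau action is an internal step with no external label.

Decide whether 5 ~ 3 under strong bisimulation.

Answer: NOT BISIMILAR

Trace:
Bisimulation quotient by refinement:
  π0 = {{0,1,2,3,4,5,6}}
  π1 = {{0},{1},{2},{3},{4},{5,6}}
Fixed point at round 2; 6 class(es).
[5]={5,6}  [3]={3}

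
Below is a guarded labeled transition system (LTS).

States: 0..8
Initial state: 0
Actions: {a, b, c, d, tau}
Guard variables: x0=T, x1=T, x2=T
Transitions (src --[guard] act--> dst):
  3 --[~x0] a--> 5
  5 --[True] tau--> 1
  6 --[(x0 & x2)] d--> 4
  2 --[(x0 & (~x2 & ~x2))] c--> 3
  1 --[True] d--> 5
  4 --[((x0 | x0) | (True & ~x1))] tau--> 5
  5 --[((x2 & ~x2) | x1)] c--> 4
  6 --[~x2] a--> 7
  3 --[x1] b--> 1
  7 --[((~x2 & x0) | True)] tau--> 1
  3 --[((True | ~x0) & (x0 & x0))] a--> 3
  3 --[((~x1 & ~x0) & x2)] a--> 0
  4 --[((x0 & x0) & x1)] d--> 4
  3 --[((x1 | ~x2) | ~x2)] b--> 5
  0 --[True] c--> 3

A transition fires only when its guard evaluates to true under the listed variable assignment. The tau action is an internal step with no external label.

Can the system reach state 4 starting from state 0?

Guard filter leaves 11 enabled edge(s).
depth 0: {0}
depth 1: {3}  cumulative {0,3}
depth 2: {1,5}  cumulative {0,1,3,5}
depth 3: {4}  cumulative {0,1,3,4,5}
Reachable = {0,1,3,4,5}
witness 4: c·b·c

Answer: REACHABLE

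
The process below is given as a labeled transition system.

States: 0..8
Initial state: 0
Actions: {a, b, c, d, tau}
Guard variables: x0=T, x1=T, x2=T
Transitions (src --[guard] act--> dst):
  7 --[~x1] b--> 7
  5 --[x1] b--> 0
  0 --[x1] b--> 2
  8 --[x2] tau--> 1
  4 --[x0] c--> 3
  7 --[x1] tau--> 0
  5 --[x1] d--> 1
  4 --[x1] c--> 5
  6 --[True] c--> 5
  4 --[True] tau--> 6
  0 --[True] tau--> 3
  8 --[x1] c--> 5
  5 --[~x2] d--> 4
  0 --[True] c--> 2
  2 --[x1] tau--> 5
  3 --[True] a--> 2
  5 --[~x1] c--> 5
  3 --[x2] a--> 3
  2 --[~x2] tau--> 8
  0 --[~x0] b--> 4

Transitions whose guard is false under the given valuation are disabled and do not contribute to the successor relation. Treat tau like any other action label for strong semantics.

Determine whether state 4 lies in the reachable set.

15 transition(s) survive guard evaluation.
L0 = {0}
L1 = {2,3}  cumulative {0,2,3}
L2 = {5}  cumulative {0,2,3,5}
L3 = {1}  cumulative {0,1,2,3,5}
Reachable = {0,1,2,3,5}

Answer: UNREACHABLE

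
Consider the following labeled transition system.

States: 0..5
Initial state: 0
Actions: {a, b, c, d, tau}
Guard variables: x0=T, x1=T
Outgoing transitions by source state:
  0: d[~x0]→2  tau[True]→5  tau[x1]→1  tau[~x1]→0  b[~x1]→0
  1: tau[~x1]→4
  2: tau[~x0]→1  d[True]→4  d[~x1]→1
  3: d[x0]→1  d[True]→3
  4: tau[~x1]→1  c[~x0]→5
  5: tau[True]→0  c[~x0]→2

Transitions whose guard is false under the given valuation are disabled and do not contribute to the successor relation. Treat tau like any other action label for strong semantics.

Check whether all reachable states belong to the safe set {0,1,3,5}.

Answer: INVARIANT HOLDS

Working:
Allowed set {0,1,3,5}
Reach set: {0,1,5}
  0: ✓
  1: ✓
  5: ✓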